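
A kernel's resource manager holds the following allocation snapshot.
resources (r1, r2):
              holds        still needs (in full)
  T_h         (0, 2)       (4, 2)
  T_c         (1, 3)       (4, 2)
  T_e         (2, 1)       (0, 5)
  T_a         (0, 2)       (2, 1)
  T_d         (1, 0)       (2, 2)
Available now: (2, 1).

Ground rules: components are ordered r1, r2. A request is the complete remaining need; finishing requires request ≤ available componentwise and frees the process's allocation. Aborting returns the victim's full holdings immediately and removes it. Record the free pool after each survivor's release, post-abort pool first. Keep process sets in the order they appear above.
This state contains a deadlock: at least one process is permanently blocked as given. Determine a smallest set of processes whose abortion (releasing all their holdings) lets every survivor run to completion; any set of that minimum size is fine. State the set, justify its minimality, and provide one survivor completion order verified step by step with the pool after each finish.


The answer: abort T_h.
Key observation: the returned (0, 2) from T_h is what brings T_e — unrunnable before, under any order — into play at step 3.
Why nothing smaller works: aborting no one leaves the state deadlocked as given.
One survivor order: T_d, T_a, T_e, T_c. Check, step by step (post-abort pool first):
  pool = (2, 3)
  T_d needs (2, 2) <= (2, 3) -> finishes; pool += (1, 0) = (3, 3)
  T_a needs (2, 1) <= (3, 3) -> finishes; pool += (0, 2) = (3, 5)
  T_e needs (0, 5) <= (3, 5) -> finishes; pool += (2, 1) = (5, 6)
  T_c needs (4, 2) <= (5, 6) -> finishes; pool += (1, 3) = (6, 9)


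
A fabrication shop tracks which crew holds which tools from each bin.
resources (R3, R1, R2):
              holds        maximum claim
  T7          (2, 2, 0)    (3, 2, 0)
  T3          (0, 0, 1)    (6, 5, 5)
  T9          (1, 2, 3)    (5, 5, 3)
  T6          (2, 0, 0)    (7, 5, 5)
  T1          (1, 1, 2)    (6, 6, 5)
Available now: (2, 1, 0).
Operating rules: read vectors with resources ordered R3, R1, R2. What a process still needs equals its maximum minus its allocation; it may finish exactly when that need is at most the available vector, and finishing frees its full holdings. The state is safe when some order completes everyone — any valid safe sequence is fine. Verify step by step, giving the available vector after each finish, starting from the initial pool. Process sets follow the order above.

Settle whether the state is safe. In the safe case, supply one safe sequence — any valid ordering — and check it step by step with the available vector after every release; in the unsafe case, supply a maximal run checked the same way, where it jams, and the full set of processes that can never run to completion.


The state is SAFE; one workable sequence: T7, T9, T1, T6, T3.
Key observation: the order's first zero-slack moment is T9 ((4, 3, 0) needed, (4, 3, 0) free — a requested resource with nothing to spare).
Verifying each step:
  pool = (2, 1, 0)
  run T7 (needs (1, 0, 0), free (2, 1, 0)); after release of (2, 2, 0) the pool is (4, 3, 0)
  run T9 (needs (4, 3, 0), free (4, 3, 0)); after release of (1, 2, 3) the pool is (5, 5, 3)
  run T1 (needs (5, 5, 3), free (5, 5, 3)); after release of (1, 1, 2) the pool is (6, 6, 5)
  run T6 (needs (5, 5, 5), free (6, 6, 5)); after release of (2, 0, 0) the pool is (8, 6, 5)
  run T3 (needs (6, 5, 4), free (8, 6, 5)); after release of (0, 0, 1) the pool is (8, 6, 6)


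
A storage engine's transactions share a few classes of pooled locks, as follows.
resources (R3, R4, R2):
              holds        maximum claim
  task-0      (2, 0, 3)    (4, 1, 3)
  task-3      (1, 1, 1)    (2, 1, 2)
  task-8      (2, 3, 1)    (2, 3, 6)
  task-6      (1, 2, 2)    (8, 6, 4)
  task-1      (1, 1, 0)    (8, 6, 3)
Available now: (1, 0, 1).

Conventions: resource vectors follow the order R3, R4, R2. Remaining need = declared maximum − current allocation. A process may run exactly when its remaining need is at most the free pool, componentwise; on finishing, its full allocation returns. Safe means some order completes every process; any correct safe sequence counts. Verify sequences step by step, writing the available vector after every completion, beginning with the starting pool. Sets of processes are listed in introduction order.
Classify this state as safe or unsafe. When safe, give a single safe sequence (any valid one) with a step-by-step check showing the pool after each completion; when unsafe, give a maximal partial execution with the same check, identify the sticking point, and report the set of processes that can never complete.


The state is UNSAFE.
Key observation: the pool after task-3, task-0, task-8 is (6, 4, 6); every surviving request exceeds it in R3, so progress ends there.
The run task-3, task-0, task-8 cannot be extended any further. Verifying each step:
  pool = (1, 0, 1)
  task-3 needs (1, 0, 1) <= (1, 0, 1) -> finishes; pool += (1, 1, 1) = (2, 1, 2)
  task-0 needs (2, 1, 0) <= (2, 1, 2) -> finishes; pool += (2, 0, 3) = (4, 1, 5)
  task-8 needs (0, 0, 5) <= (4, 1, 5) -> finishes; pool += (2, 3, 1) = (6, 4, 6)
  task-6 still needs (7, 4, 2) but only (6, 4, 6) is free — short on R3
  task-1 still needs (7, 5, 3) but only (6, 4, 6) is free — short on R3 and R4
Never able to finish: task-6 and task-1.


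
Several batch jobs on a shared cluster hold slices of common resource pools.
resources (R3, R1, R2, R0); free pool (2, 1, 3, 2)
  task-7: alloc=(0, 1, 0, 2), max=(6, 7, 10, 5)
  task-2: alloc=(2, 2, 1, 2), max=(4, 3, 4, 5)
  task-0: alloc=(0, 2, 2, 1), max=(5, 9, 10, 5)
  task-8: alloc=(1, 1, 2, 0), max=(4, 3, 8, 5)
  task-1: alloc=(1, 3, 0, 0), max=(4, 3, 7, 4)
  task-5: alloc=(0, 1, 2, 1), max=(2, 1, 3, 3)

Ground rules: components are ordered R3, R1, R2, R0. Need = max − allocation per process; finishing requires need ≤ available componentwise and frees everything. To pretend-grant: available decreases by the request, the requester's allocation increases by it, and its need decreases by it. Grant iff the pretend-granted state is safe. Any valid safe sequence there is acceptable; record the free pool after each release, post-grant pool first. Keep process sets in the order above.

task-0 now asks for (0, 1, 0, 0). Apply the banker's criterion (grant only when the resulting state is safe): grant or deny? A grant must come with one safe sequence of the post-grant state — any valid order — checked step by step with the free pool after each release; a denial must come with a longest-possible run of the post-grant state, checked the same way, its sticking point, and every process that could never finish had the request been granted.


GRANT. The post-grant state is safe; one safe sequence: task-5, task-2, task-8, task-1, task-0, task-7.
Key observation: granting shrinks the pool to (2, 0, 3, 2), yet task-5 still fits and the chain goes through.
Check on the post-grant state, step by step:
  pool = (2, 0, 3, 2)
  task-5 needs (2, 0, 1, 2) <= (2, 0, 3, 2) -> finishes; pool += (0, 1, 2, 1) = (2, 1, 5, 3)
  task-2 needs (2, 1, 3, 3) <= (2, 1, 5, 3) -> finishes; pool += (2, 2, 1, 2) = (4, 3, 6, 5)
  task-8 needs (3, 2, 6, 5) <= (4, 3, 6, 5) -> finishes; pool += (1, 1, 2, 0) = (5, 4, 8, 5)
  task-1 needs (3, 0, 7, 4) <= (5, 4, 8, 5) -> finishes; pool += (1, 3, 0, 0) = (6, 7, 8, 5)
  task-0 needs (5, 6, 8, 4) <= (6, 7, 8, 5) -> finishes; pool += (0, 3, 2, 1) = (6, 10, 10, 6)
  task-7 needs (6, 6, 10, 3) <= (6, 10, 10, 6) -> finishes; pool += (0, 1, 0, 2) = (6, 11, 10, 8)


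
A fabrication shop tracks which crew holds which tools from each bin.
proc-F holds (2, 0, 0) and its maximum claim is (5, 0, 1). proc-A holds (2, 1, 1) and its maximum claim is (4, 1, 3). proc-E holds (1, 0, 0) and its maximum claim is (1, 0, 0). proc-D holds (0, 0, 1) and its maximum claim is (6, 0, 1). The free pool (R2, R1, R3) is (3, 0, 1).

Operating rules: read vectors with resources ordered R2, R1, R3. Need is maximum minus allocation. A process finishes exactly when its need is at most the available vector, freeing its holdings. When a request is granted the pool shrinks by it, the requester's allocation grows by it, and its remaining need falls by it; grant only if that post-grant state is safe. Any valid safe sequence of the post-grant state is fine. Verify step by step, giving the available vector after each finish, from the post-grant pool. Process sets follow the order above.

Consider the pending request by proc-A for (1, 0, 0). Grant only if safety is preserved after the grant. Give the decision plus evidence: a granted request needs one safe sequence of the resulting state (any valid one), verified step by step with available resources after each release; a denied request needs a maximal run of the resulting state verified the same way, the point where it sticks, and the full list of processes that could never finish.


DENY: after the grant no complete ordering would exist.
Key observation: after proc-E, proc-F the pool peaks at (5, 0, 1), and each blocked process is short somewhere: proc-A on R3; proc-D on R2.
Pretend the grant happened; the run proc-E, proc-F goes as far as possible. Walking it through:
  pool = (2, 0, 1)
  proc-E: need (0, 0, 0) fits (2, 0, 1); releases (1, 0, 0), pool now (3, 0, 1)
  proc-F: need (3, 0, 1) fits (3, 0, 1); releases (2, 0, 0), pool now (5, 0, 1)
  proc-A cannot run: need (1, 0, 2) vs free (5, 0, 1) (insufficient R3)
  proc-D cannot run: need (6, 0, 0) vs free (5, 0, 1) (insufficient R2)
Processes that could never finish after the grant: proc-A and proc-D.


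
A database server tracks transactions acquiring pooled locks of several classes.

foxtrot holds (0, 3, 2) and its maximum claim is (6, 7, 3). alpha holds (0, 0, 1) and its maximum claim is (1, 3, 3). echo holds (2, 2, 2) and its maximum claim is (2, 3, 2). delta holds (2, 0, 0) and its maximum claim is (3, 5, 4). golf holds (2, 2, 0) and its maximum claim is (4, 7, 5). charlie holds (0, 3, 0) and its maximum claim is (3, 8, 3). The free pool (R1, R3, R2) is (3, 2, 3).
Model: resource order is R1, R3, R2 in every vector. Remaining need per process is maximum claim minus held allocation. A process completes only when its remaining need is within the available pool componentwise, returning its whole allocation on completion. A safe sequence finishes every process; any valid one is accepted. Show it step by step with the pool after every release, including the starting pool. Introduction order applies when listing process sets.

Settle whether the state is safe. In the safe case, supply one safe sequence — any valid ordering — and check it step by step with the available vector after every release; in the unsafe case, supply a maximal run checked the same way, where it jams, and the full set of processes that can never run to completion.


The state is UNSAFE.
Key observation: after echo, alpha the pool peaks at (5, 4, 6), and each blocked process is short somewhere: foxtrot on R1; delta on R3; golf on R3; charlie on R3.
The run echo, alpha cannot be extended any further. Check, step by step:
  pool = (3, 2, 3)
  run echo (needs (0, 1, 0), free (3, 2, 3)); after release of (2, 2, 2) the pool is (5, 4, 5)
  run alpha (needs (1, 3, 2), free (5, 4, 5)); after release of (0, 0, 1) the pool is (5, 4, 6)
  foxtrot still needs (6, 4, 1) but only (5, 4, 6) is free — short on R1
  delta still needs (1, 5, 4) but only (5, 4, 6) is free — short on R3
  golf still needs (2, 5, 5) but only (5, 4, 6) is free — short on R3
  charlie still needs (3, 5, 3) but only (5, 4, 6) is free — short on R3
Never able to finish: foxtrot, delta, golf and charlie.


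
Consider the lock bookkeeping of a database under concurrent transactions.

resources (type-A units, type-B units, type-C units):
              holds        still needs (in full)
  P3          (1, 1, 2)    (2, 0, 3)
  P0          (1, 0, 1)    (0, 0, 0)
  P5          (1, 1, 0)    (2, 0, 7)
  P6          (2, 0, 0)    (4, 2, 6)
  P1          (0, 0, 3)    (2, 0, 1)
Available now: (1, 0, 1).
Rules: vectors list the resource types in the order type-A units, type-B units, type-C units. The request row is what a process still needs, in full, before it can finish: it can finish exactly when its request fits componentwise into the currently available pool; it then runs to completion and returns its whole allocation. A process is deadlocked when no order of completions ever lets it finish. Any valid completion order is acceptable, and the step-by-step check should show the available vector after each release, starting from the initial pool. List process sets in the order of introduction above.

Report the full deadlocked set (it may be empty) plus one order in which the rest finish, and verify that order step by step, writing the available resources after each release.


No process is deadlocked.
Key observation: there is always a runnable process — P0 first — so the state unwinds completely.
A valid finishing order for the others: P0, P1, P3, P5, P6. Step-by-step check:
  pool = (1, 0, 1)
  run P0 (needs (0, 0, 0), free (1, 0, 1)); after release of (1, 0, 1) the pool is (2, 0, 2)
  run P1 (needs (2, 0, 1), free (2, 0, 2)); after release of (0, 0, 3) the pool is (2, 0, 5)
  run P3 (needs (2, 0, 3), free (2, 0, 5)); after release of (1, 1, 2) the pool is (3, 1, 7)
  run P5 (needs (2, 0, 7), free (3, 1, 7)); after release of (1, 1, 0) the pool is (4, 2, 7)
  run P6 (needs (4, 2, 6), free (4, 2, 7)); after release of (2, 0, 0) the pool is (6, 2, 7)


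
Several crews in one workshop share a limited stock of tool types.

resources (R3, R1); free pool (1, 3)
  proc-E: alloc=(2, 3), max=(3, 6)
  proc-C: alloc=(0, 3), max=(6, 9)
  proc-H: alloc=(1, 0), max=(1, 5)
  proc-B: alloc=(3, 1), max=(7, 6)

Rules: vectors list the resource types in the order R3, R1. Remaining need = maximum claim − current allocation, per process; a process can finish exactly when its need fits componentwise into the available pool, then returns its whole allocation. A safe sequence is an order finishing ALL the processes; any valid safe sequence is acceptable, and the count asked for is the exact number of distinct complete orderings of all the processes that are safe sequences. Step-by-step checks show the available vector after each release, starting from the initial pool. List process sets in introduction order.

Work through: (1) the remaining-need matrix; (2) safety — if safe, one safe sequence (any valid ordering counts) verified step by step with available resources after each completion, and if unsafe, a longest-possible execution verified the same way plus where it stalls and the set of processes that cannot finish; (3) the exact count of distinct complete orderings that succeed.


(1) Outstanding need per process (order R3, R1):
  proc-E: (1, 3)
  proc-C: (6, 6)
  proc-H: (0, 5)
  proc-B: (4, 5)
(2) SAFE — a valid safe sequence is proc-E, proc-H, proc-B, proc-C.
Key observation: the order's first zero-slack moment is proc-E ((1, 3) needed, (1, 3) free — a requested resource with nothing to spare).
Check, step by step:
  pool = (1, 3)
  proc-E: need (1, 3) fits (1, 3); releases (2, 3), pool now (3, 6)
  proc-H: need (0, 5) fits (3, 6); releases (1, 0), pool now (4, 6)
  proc-B: need (4, 5) fits (4, 6); releases (3, 1), pool now (7, 7)
  proc-C: need (6, 6) fits (7, 7); releases (0, 3), pool now (7, 10)
(3) Exactly 1 of the possible complete orderings is a safe sequence.


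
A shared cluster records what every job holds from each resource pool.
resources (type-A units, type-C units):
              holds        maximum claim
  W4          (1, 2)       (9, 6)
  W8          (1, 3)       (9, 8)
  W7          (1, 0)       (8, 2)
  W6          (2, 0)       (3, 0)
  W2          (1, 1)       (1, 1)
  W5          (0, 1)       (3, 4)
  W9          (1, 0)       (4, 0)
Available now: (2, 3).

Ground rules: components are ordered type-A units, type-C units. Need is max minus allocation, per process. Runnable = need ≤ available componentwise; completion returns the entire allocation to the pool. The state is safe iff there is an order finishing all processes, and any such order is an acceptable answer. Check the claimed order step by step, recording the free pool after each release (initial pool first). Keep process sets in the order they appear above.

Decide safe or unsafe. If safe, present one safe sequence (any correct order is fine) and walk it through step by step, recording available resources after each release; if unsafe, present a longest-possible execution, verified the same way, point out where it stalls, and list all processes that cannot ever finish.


The state is UNSAFE.
Key observation: the pool after W2, W5, W6, W9 is (6, 5); every surviving request exceeds it in type-A units, so progress ends there.
The run W2, W5, W6, W9 cannot be extended any further. Walking it through:
  pool = (2, 3)
  W2: need (0, 0) fits (2, 3); releases (1, 1), pool now (3, 4)
  W5: need (3, 3) fits (3, 4); releases (0, 1), pool now (3, 5)
  W6: need (1, 0) fits (3, 5); releases (2, 0), pool now (5, 5)
  W9: need (3, 0) fits (5, 5); releases (1, 0), pool now (6, 5)
  blocked: W4 wants (8, 4), pool (6, 5) — not enough type-A units
  blocked: W8 wants (8, 5), pool (6, 5) — not enough type-A units
  blocked: W7 wants (7, 2), pool (6, 5) — not enough type-A units
Permanently blocked: W4, W8 and W7.


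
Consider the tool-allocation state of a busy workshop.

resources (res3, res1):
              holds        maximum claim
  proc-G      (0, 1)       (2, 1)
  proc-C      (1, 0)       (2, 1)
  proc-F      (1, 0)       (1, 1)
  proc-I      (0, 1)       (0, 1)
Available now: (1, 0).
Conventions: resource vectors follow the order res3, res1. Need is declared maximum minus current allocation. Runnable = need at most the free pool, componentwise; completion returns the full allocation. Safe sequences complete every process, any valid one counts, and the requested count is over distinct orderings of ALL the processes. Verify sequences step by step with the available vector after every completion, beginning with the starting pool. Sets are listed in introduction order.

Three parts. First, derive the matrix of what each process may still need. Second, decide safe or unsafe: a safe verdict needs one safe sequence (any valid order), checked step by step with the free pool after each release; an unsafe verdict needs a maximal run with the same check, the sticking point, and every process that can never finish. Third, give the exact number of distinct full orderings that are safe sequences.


(1) Remaining need (order res3, res1):
  proc-G: (2, 0)
  proc-C: (1, 1)
  proc-F: (0, 1)
  proc-I: (0, 0)
(2) SAFE — a valid safe sequence is proc-I, proc-C, proc-G, proc-F.
Key observation: the first exact fit in this order is proc-C — it needs (1, 1) with (1, 1) free, meeting a requested resource to the last unit.
Verifying each step:
  pool = (1, 0)
  proc-I: need (0, 0) fits (1, 0); releases (0, 1), pool now (1, 1)
  proc-C: need (1, 1) fits (1, 1); releases (1, 0), pool now (2, 1)
  proc-G: need (2, 0) fits (2, 1); releases (0, 1), pool now (2, 2)
  proc-F: need (0, 1) fits (2, 2); releases (1, 0), pool now (3, 2)
(3) The exact count: 4 of the possible complete orderings are safe sequences.


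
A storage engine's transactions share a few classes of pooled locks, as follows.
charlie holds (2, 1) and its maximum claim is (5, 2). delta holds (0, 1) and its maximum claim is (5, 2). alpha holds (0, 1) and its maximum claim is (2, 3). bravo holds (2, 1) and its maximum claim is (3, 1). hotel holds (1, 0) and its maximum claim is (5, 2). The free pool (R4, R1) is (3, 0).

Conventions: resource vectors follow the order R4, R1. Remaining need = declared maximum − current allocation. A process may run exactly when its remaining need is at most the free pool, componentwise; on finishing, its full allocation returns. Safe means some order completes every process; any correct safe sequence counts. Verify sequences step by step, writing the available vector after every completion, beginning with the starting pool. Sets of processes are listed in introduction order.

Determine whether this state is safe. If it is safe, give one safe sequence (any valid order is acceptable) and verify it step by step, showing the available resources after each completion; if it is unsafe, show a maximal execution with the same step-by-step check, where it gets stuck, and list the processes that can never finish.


SAFE — a valid safe sequence is bravo, charlie, delta, alpha, hotel.
Key observation: charlie is the earliest step where a requested resource binds exactly: need (3, 1), pool (5, 1) at its turn.
Verifying each step:
  pool = (3, 0)
  run bravo (needs (1, 0), free (3, 0)); after release of (2, 1) the pool is (5, 1)
  run charlie (needs (3, 1), free (5, 1)); after release of (2, 1) the pool is (7, 2)
  run delta (needs (5, 1), free (7, 2)); after release of (0, 1) the pool is (7, 3)
  run alpha (needs (2, 2), free (7, 3)); after release of (0, 1) the pool is (7, 4)
  run hotel (needs (4, 2), free (7, 4)); after release of (1, 0) the pool is (8, 4)


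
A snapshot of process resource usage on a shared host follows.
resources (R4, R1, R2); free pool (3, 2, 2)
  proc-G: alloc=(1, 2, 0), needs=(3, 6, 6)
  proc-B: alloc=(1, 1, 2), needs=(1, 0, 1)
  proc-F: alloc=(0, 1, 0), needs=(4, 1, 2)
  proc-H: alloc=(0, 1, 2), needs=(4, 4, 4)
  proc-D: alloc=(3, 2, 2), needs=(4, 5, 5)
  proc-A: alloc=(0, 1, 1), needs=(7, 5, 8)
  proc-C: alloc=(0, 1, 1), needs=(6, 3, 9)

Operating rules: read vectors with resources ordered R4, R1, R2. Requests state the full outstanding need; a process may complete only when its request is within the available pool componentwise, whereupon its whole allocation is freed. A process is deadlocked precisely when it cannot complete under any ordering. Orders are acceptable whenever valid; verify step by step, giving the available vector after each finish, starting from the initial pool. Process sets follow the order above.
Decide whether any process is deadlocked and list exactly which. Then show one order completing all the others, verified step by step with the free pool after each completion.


Nothing here is deadlocked.
Key observation: proc-B can run right away; the returned allocation unlocks the remaining processes in turn.
A valid finishing order for the others: proc-B, proc-F, proc-H, proc-D, proc-G, proc-A, proc-C. Walking it through:
  pool = (3, 2, 2)
  proc-B: need (1, 0, 1) fits (3, 2, 2); releases (1, 1, 2), pool now (4, 3, 4)
  proc-F: need (4, 1, 2) fits (4, 3, 4); releases (0, 1, 0), pool now (4, 4, 4)
  proc-H: need (4, 4, 4) fits (4, 4, 4); releases (0, 1, 2), pool now (4, 5, 6)
  proc-D: need (4, 5, 5) fits (4, 5, 6); releases (3, 2, 2), pool now (7, 7, 8)
  proc-G: need (3, 6, 6) fits (7, 7, 8); releases (1, 2, 0), pool now (8, 9, 8)
  proc-A: need (7, 5, 8) fits (8, 9, 8); releases (0, 1, 1), pool now (8, 10, 9)
  proc-C: need (6, 3, 9) fits (8, 10, 9); releases (0, 1, 1), pool now (8, 11, 10)


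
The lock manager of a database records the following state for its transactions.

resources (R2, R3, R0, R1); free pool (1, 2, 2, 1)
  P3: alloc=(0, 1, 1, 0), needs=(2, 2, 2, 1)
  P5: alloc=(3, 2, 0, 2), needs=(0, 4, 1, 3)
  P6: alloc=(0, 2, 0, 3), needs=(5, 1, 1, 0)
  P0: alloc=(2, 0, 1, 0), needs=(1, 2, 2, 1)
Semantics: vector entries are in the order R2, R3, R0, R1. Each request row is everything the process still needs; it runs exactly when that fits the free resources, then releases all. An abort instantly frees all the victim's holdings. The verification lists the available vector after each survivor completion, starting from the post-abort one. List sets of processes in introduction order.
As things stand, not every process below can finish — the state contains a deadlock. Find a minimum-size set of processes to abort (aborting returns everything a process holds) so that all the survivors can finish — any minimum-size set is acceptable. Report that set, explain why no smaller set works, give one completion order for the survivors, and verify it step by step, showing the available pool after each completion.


Minimum abort set: P5.
Key observation: aborting P5 returns (3, 2, 0, 2), and P6 — hopeless before — runs at step 3 with the returned capacity in the pool.
Why nothing smaller works: aborting no one leaves the state deadlocked as given.
The survivors complete as P0, P3, P6. Walking it through (starting from the post-abort pool):
  pool = (4, 4, 2, 3)
  P0 needs (1, 2, 2, 1) <= (4, 4, 2, 3) -> finishes; pool += (2, 0, 1, 0) = (6, 4, 3, 3)
  P3 needs (2, 2, 2, 1) <= (6, 4, 3, 3) -> finishes; pool += (0, 1, 1, 0) = (6, 5, 4, 3)
  P6 needs (5, 1, 1, 0) <= (6, 5, 4, 3) -> finishes; pool += (0, 2, 0, 3) = (6, 7, 4, 6)


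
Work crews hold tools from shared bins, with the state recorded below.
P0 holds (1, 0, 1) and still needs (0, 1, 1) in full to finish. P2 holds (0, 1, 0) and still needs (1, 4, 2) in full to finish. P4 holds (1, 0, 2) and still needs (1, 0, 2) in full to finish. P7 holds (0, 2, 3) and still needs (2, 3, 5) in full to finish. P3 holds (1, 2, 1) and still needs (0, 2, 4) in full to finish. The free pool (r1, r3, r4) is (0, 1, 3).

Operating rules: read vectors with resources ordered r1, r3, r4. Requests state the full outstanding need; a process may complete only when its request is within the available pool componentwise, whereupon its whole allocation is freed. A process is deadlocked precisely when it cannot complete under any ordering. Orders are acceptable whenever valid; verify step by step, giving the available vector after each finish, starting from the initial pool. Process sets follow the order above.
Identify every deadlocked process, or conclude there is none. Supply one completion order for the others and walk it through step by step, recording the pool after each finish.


Deadlocked: P2, P7 and P3.
Key observation: r3 is the bottleneck — with P0, P4 done the pool holds (2, 1, 6), short of every remaining need.
The rest can finish in the order P0, P4. Check, step by step:
  pool = (0, 1, 3)
  run P0 (needs (0, 1, 1), free (0, 1, 3)); after release of (1, 0, 1) the pool is (1, 1, 4)
  run P4 (needs (1, 0, 2), free (1, 1, 4)); after release of (1, 0, 2) the pool is (2, 1, 6)
None of the blocked processes ever fits:
  P2 cannot run: need (1, 4, 2) vs free (2, 1, 6) (insufficient r3)
  P7 cannot run: need (2, 3, 5) vs free (2, 1, 6) (insufficient r3)
  P3 cannot run: need (0, 2, 4) vs free (2, 1, 6) (insufficient r3)


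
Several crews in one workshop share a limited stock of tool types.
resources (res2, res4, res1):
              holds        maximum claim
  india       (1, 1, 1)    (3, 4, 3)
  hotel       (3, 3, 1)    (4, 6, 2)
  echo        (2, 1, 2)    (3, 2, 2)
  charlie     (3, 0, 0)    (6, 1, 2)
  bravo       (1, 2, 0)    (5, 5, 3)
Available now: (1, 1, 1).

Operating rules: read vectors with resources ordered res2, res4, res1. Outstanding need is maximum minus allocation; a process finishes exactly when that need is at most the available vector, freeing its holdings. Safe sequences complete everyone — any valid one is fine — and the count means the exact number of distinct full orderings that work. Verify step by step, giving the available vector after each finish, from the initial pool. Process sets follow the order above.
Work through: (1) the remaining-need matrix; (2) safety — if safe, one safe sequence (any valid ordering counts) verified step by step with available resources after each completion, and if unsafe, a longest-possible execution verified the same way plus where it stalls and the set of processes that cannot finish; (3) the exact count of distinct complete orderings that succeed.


(1) Need matrix, components ordered res2, res4, res1:
  india: (2, 3, 2)
  hotel: (1, 3, 1)
  echo: (1, 1, 0)
  charlie: (3, 1, 2)
  bravo: (4, 3, 3)
(2) UNSAFE.
Key observation: after echo, charlie complete, (6, 2, 3) is the best the pool ever gets, yet each leftover process wants more res4.
The run echo, charlie cannot be extended any further. Step-by-step check:
  pool = (1, 1, 1)
  echo: need (1, 1, 0) fits (1, 1, 1); releases (2, 1, 2), pool now (3, 2, 3)
  charlie: need (3, 1, 2) fits (3, 2, 3); releases (3, 0, 0), pool now (6, 2, 3)
  india cannot run: need (2, 3, 2) vs free (6, 2, 3) (insufficient res4)
  hotel cannot run: need (1, 3, 1) vs free (6, 2, 3) (insufficient res4)
  bravo cannot run: need (4, 3, 3) vs free (6, 2, 3) (insufficient res4)
Never able to finish: india, hotel and bravo.
(3) The exact count: 0 of the possible complete orderings are safe sequences.


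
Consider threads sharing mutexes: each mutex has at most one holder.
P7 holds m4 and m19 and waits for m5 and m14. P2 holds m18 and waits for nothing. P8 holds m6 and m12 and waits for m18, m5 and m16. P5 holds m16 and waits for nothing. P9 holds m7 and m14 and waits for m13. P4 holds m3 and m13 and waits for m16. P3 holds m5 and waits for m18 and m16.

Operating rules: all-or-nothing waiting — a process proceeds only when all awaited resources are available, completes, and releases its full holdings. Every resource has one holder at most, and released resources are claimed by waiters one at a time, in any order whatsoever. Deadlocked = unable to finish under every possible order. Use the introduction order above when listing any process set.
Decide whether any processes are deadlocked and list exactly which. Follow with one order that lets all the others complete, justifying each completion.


Nothing here is deadlocked.
Key observation: although several processes wait, no cycle exists — each chain bottoms out at a free runner.
One completion order for the rest: P5, P2, P4, P3, P9, P8, P7.
Check, step by step:
  P5 waits on nothing -> runs at once and releases m16
  P2 waits on nothing -> runs at once and releases m18
  run P4 (all its waits — m16 — are resolved); releases m3 and m13
  run P3 (all its waits — m18 and m16 — are resolved); releases m5
  run P9 (all its waits — m13 — are resolved); releases m7 and m14
  run P8 (all its waits — m18, m5 and m16 — are resolved); releases m6 and m12
  run P7 (all its waits — m5 and m14 — are resolved); releases m4 and m19


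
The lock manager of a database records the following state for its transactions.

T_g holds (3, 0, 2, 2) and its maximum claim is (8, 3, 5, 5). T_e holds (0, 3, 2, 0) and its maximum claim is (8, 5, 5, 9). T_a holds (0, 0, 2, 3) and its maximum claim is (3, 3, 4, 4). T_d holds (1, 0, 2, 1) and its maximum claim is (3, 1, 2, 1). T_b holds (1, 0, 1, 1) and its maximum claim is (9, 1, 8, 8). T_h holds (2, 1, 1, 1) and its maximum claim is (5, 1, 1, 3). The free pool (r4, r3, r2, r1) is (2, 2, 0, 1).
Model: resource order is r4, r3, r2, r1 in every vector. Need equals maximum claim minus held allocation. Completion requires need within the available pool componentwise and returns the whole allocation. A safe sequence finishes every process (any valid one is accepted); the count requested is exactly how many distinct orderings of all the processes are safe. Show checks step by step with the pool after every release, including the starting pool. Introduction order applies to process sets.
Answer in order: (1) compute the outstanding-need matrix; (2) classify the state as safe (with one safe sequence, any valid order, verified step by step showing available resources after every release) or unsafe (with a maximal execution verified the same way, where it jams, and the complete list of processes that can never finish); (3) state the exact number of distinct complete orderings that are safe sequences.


(1) Remaining need (order r4, r3, r2, r1):
  T_g: (5, 3, 3, 3)
  T_e: (8, 2, 3, 9)
  T_a: (3, 3, 2, 1)
  T_d: (2, 1, 0, 0)
  T_b: (8, 1, 7, 7)
  T_h: (3, 0, 0, 2)
(2) The state is SAFE; one workable sequence: T_d, T_h, T_a, T_g, T_b, T_e.
Key observation: reading the order forward, T_d is the first process whose need (2, 1, 0, 0) meets the free pool (2, 2, 0, 1) exactly on a resource it requests.
Walking it through:
  pool = (2, 2, 0, 1)
  T_d: need (2, 1, 0, 0) fits (2, 2, 0, 1); releases (1, 0, 2, 1), pool now (3, 2, 2, 2)
  T_h: need (3, 0, 0, 2) fits (3, 2, 2, 2); releases (2, 1, 1, 1), pool now (5, 3, 3, 3)
  T_a: need (3, 3, 2, 1) fits (5, 3, 3, 3); releases (0, 0, 2, 3), pool now (5, 3, 5, 6)
  T_g: need (5, 3, 3, 3) fits (5, 3, 5, 6); releases (3, 0, 2, 2), pool now (8, 3, 7, 8)
  T_b: need (8, 1, 7, 7) fits (8, 3, 7, 8); releases (1, 0, 1, 1), pool now (9, 3, 8, 9)
  T_e: need (8, 2, 3, 9) fits (9, 3, 8, 9); releases (0, 3, 2, 0), pool now (9, 6, 10, 9)
(3) Exactly 2 of the possible complete orderings are safe sequences.


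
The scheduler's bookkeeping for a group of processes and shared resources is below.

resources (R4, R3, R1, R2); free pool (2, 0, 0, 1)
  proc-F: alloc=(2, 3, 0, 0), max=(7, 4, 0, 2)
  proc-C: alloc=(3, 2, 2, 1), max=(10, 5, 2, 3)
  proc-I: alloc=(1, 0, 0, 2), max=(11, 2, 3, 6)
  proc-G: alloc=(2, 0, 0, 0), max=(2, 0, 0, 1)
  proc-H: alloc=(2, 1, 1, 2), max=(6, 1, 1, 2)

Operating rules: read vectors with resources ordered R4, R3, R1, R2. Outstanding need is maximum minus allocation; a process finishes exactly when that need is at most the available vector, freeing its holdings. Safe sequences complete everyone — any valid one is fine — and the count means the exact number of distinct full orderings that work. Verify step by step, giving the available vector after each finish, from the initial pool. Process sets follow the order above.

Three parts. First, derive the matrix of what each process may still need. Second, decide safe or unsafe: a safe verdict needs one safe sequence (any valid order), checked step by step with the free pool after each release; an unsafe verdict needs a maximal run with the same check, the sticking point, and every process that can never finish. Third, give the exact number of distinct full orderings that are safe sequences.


(1) Outstanding need per process (order R4, R3, R1, R2):
  proc-F: (5, 1, 0, 2)
  proc-C: (7, 3, 0, 2)
  proc-I: (10, 2, 3, 4)
  proc-G: (0, 0, 0, 1)
  proc-H: (4, 0, 0, 0)
(2) The state is SAFE; one workable sequence: proc-G, proc-H, proc-F, proc-C, proc-I.
Key observation: proc-G marks the first exact bind of the order: its need (0, 0, 0, 1) fits the free (2, 0, 0, 1) with zero slack on a requested resource.
Step-by-step check:
  pool = (2, 0, 0, 1)
  proc-G: need (0, 0, 0, 1) fits (2, 0, 0, 1); releases (2, 0, 0, 0), pool now (4, 0, 0, 1)
  proc-H: need (4, 0, 0, 0) fits (4, 0, 0, 1); releases (2, 1, 1, 2), pool now (6, 1, 1, 3)
  proc-F: need (5, 1, 0, 2) fits (6, 1, 1, 3); releases (2, 3, 0, 0), pool now (8, 4, 1, 3)
  proc-C: need (7, 3, 0, 2) fits (8, 4, 1, 3); releases (3, 2, 2, 1), pool now (11, 6, 3, 4)
  proc-I: need (10, 2, 3, 4) fits (11, 6, 3, 4); releases (1, 0, 0, 2), pool now (12, 6, 3, 6)
(3) Precisely 1 of the possible complete orderings is a safe sequence.


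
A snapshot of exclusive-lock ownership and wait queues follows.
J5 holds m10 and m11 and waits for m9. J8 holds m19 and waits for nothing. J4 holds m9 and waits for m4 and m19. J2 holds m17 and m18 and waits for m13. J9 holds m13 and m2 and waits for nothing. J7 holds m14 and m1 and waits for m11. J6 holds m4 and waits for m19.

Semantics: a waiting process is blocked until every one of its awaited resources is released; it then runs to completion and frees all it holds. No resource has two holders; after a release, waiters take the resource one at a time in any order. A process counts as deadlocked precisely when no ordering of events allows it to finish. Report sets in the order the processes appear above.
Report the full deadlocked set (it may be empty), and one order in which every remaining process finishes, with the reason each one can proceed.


Nothing here is deadlocked.
Key observation: there is no circular wait here — follow any chain and it reaches a process that is free to run now.
One completion order for the rest: J8, J6, J4, J5, J7, J9, J2.
Walking it through:
  J8 waits on nothing -> runs at once and releases m19
  run J6 (all its waits — m19 — are resolved); releases m4
  run J4 (all its waits — m4 and m19 — are resolved); releases m9
  run J5 (all its waits — m9 — are resolved); releases m10 and m11
  run J7 (all its waits — m11 — are resolved); releases m14 and m1
  J9 waits on nothing -> runs at once and releases m13 and m2
  run J2 (all its waits — m13 — are resolved); releases m17 and m18


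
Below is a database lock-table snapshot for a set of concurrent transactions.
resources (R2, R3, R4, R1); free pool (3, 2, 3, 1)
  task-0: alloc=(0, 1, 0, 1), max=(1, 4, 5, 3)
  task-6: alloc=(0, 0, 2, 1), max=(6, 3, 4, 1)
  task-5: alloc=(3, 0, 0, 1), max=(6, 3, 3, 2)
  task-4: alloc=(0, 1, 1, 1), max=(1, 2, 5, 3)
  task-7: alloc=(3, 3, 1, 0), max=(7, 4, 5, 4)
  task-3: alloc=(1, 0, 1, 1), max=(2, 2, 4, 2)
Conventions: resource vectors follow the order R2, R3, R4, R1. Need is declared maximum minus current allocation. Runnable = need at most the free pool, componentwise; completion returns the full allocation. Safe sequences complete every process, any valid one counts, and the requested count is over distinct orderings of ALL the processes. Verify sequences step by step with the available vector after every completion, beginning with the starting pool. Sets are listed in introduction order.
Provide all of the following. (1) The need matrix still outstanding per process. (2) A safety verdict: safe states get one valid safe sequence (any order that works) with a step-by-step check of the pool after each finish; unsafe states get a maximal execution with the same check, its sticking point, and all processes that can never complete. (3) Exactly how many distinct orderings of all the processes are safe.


(1) Need matrix, components ordered R2, R3, R4, R1:
  task-0: (1, 3, 5, 2)
  task-6: (6, 3, 2, 0)
  task-5: (3, 3, 3, 1)
  task-4: (1, 1, 4, 2)
  task-7: (4, 1, 4, 4)
  task-3: (1, 2, 3, 1)
(2) The state is SAFE; one workable sequence: task-3, task-4, task-5, task-6, task-7, task-0.
Key observation: task-3 is the earliest step where a requested resource binds exactly: need (1, 2, 3, 1), pool (3, 2, 3, 1) at its turn.
Step-by-step check:
  pool = (3, 2, 3, 1)
  task-3 needs (1, 2, 3, 1) <= (3, 2, 3, 1) -> finishes; pool += (1, 0, 1, 1) = (4, 2, 4, 2)
  task-4 needs (1, 1, 4, 2) <= (4, 2, 4, 2) -> finishes; pool += (0, 1, 1, 1) = (4, 3, 5, 3)
  task-5 needs (3, 3, 3, 1) <= (4, 3, 5, 3) -> finishes; pool += (3, 0, 0, 1) = (7, 3, 5, 4)
  task-6 needs (6, 3, 2, 0) <= (7, 3, 5, 4) -> finishes; pool += (0, 0, 2, 1) = (7, 3, 7, 5)
  task-7 needs (4, 1, 4, 4) <= (7, 3, 7, 5) -> finishes; pool += (3, 3, 1, 0) = (10, 6, 8, 5)
  task-0 needs (1, 3, 5, 2) <= (10, 6, 8, 5) -> finishes; pool += (0, 1, 0, 1) = (10, 7, 8, 6)
(3) Precisely 10 of the possible complete orderings are safe sequences.


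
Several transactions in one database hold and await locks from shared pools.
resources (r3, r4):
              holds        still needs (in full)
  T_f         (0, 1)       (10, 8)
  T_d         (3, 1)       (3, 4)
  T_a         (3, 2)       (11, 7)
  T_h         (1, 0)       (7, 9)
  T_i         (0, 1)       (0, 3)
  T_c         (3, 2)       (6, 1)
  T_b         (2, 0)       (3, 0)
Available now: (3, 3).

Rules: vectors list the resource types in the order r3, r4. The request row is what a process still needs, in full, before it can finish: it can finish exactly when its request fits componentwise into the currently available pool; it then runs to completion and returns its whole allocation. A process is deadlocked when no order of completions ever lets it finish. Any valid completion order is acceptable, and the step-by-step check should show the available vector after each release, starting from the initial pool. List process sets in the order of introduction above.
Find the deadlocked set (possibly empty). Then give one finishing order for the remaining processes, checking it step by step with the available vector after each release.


Nothing here is deadlocked.
Key observation: no deadlock: T_i fits now, and the freed resources carry the rest through.
The rest can finish in the order T_i, T_d, T_b, T_c, T_a, T_h, T_f. Walking it through:
  pool = (3, 3)
  run T_i (needs (0, 3), free (3, 3)); after release of (0, 1) the pool is (3, 4)
  run T_d (needs (3, 4), free (3, 4)); after release of (3, 1) the pool is (6, 5)
  run T_b (needs (3, 0), free (6, 5)); after release of (2, 0) the pool is (8, 5)
  run T_c (needs (6, 1), free (8, 5)); after release of (3, 2) the pool is (11, 7)
  run T_a (needs (11, 7), free (11, 7)); after release of (3, 2) the pool is (14, 9)
  run T_h (needs (7, 9), free (14, 9)); after release of (1, 0) the pool is (15, 9)
  run T_f (needs (10, 8), free (15, 9)); after release of (0, 1) the pool is (15, 10)
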